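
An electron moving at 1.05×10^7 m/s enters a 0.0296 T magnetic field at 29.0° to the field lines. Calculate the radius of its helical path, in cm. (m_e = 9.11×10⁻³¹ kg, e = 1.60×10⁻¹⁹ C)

r ≈ 0.0979 cm

Only the perpendicular component v⊥ = v sin29.0° = 5.09×10^6 m/s is bent by the field.
r = m v⊥ /(qB) = (9.11×10^-31)(5.09×10^6) / [(1×1.60×10^-19)(0.0296)] = 9.79×10^-4 m.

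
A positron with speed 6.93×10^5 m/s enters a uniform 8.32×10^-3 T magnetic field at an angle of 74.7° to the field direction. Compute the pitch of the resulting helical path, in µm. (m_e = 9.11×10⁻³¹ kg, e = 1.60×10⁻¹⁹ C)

pitch ≈ 786 µm

The velocity component along B is v∥ = v cos74.7° = 1.83×10^5 m/s.
The cyclotron period T = 2πm/(qB) = 4.30×10^-9 s is set by m, q, B alone.
Pitch = v∥·T = (1.83×10^5)(4.30×10^-9) = 7.86×10^-4 m.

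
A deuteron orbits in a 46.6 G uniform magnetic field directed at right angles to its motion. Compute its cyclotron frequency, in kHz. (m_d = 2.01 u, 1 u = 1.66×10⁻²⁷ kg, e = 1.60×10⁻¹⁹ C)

f ≈ 35.6 kHz

f = qB/(2πm) = (1×1.60×10^-19)(4.66×10^-3) / [2π(3.34×10^-27)] = 3.56×10^4 Hz.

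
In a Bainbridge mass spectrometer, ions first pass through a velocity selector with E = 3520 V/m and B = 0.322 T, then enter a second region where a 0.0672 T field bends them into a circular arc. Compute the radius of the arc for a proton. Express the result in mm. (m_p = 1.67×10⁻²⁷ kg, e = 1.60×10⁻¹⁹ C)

r ≈ 1.70 mm

The selector passes v = E/B = 3520/0.322 = 1.09×10^4 m/s.
In the deflection region, r = mv/(qB₂) = (1.67×10^-27)(1.09×10^4) / [(1×1.60×10^-19)(0.0672)] = 1.70×10^-3 m.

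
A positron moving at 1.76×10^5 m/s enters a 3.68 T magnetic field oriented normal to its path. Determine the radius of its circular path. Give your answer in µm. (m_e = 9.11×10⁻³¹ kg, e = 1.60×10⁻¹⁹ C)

r ≈ 0.272 µm

The magnetic force provides the centripetal force: qvB = mv²/r, so r = mv/(qB).
r = (9.11×10^-31 kg)(1.76×10^5 m/s) / [(1×1.60×10^-19 C)(3.68 T)] = 2.72×10^-7 m.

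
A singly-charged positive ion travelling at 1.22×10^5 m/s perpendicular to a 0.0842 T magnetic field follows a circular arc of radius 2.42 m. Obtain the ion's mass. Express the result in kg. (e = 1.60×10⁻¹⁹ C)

m ≈ 2.67×10^-25 kg

qvB = mv²/r ⇒ m = qBr/v.
m = (1×1.60×10^-19)(0.0842)(2.42) / (1.22×10^5) = 2.67×10^-25 kg.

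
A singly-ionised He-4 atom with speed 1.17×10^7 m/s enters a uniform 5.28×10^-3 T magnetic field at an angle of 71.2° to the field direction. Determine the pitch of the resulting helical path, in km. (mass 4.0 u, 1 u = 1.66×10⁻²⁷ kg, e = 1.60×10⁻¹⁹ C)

The velocity component along B is v∥ = v cos71.2° = 3.77×10^6 m/s.
The cyclotron period T = 2πm/(qB) = 4.94×10^-5 s is set by m, q, B alone.
Pitch = v∥·T = (3.77×10^6)(4.94×10^-5) = 186 m.

pitch ≈ 0.186 km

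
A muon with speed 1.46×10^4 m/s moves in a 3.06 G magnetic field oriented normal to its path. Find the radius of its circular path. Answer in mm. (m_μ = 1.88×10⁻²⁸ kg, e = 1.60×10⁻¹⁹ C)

r ≈ 56.1 mm

The magnetic force provides the centripetal force: qvB = mv²/r, so r = mv/(qB).
r = (1.88×10^-28 kg)(1.46×10^4 m/s) / [(1×1.60×10^-19 C)(3.06×10^-4 T)] = 0.0561 m.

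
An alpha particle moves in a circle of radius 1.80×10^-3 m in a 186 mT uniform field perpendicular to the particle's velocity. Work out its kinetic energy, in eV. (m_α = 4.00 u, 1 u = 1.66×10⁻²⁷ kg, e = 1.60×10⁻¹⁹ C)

v = qBr/m = (2×1.60×10^-19)(0.186)(1.80×10^-3) / (6.64×10^-27) = 1.61×10^4 m/s.
K = ½mv² = 0.5·(6.64×10^-27)·(1.61×10^4)² = 8.64×10^-19 J = 5.40 eV.

K ≈ 5.40 eV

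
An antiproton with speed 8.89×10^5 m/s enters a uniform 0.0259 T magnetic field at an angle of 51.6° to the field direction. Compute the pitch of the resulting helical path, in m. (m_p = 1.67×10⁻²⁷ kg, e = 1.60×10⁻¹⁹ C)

The velocity component along B is v∥ = v cos51.6° = 5.52×10^5 m/s.
The cyclotron period T = 2πm/(qB) = 2.53×10^-6 s is set by m, q, B alone.
Pitch = v∥·T = (5.52×10^5)(2.53×10^-6) = 1.40 m.

pitch ≈ 1.40 m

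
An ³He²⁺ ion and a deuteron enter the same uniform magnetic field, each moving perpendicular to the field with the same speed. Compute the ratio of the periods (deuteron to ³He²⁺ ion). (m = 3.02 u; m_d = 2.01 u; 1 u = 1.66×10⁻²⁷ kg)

T = 2πm/(qB) is independent of speed, so T₂/T₁ = (m₂/q₂)/(m₁/q₁).
T_{deuteron}/T_{³He²⁺ ion} = (3.34×10^-27/1e) / (5.01×10^-27/2e) = 1.33.

ratio ≈ 1.33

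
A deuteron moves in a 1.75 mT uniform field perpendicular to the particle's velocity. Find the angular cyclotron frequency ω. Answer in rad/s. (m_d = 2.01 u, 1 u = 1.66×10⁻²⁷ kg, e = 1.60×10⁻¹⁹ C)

ω = qB/m = (1×1.60×10^-19)(1.75×10^-3) / (3.34×10^-27) = 8.39×10^4 rad/s.

ω ≈ 8.39×10^4 rad/s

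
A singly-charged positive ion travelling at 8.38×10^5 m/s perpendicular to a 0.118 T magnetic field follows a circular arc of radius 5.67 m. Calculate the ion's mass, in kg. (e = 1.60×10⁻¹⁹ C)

m ≈ 1.28×10^-25 kg

qvB = mv²/r ⇒ m = qBr/v.
m = (1×1.60×10^-19)(0.118)(5.67) / (8.38×10^5) = 1.28×10^-25 kg.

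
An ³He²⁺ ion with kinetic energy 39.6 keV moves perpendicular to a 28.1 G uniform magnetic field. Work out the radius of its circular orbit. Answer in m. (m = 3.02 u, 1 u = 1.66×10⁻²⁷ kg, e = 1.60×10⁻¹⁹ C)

Convert the energy: K = 39.6 keV = 6.34×10^-15 J.
v = √(2K/m) = √(2·6.34×10^-15/5.01×10^-27) = 1.59×10^6 m/s.
r = mv/(qB) = (5.01×10^-27)(1.59×10^6) / [(2×1.60×10^-19)(2.81×10^-3)] = 8.86 m.

r ≈ 8.86 m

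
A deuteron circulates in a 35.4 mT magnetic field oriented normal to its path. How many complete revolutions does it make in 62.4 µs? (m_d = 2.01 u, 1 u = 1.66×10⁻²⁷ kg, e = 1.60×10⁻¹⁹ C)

T = 2πm/(qB) = 2π(3.3366×10^-27) / [(1×1.60×10^-19)(0.0354)] = 3.7014×10^-6 s.
N = t/T = 6.24×10^-5 / 3.7014×10^-6 ≈ 16.86, so 16 complete revolutions.

N = 16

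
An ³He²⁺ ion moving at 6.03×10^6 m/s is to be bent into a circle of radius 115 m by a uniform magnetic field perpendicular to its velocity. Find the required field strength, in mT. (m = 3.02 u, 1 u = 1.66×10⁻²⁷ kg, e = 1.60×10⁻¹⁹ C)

qvB = mv²/r gives B = mv/(qr).
B = (5.01×10^-27)(6.03×10^6) / [(2×1.60×10^-19)(115)] = 8.21×10^-4 T.

B ≈ 0.821 mT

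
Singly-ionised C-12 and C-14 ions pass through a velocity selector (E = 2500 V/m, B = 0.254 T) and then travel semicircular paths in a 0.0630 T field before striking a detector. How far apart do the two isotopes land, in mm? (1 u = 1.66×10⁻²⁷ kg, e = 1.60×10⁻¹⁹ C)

Δd ≈ 6.48 mm

Both emerge at v = E/B₁ = 9840 m/s.
r = mv/(qB₂), so r₁ = 0.01945 m and r₂ = 0.02269 m, giving Δr = 3.24×10^-3 m.
After a semicircle each ion lands a diameter 2r from the entry slit, so the separation is 2Δr = 6.48×10^-3 m.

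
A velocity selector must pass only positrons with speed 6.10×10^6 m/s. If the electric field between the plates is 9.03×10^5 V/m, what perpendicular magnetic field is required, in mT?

qE = qvB ⇒ B = E/v = (9.03×10^5) / (6.10×10^6) = 0.148 T.

B ≈ 148 mT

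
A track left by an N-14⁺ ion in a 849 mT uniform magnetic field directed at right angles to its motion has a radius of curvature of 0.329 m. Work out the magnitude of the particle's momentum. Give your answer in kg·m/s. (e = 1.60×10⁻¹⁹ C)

Since qvB = mv²/r, the momentum p = mv = qBr.
p = (1×1.60×10^-19)(0.849)(0.329) = 4.47×10^-20 kg·m/s.

p ≈ 4.47×10^-20 kg·m/s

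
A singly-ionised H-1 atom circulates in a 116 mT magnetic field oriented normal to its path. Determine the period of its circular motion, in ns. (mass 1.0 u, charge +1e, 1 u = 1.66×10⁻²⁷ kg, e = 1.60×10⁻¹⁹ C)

The cyclotron period is independent of speed: T = 2πm/(qB).
T = 2π(1.66×10^-27) / [(1×1.60×10^-19)(0.116)] = 5.62×10^-7 s.

T ≈ 562 ns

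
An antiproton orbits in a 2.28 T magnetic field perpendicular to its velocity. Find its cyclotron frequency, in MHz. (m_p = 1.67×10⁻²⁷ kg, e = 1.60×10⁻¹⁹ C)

f = qB/(2πm) = (1×1.60×10^-19)(2.28) / [2π(1.67×10^-27)] = 3.48×10^7 Hz.

f ≈ 34.8 MHz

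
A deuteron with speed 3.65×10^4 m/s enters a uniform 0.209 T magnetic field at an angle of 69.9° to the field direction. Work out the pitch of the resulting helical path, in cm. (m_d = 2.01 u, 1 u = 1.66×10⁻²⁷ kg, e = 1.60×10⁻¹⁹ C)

The velocity component along B is v∥ = v cos69.9° = 1.25×10^4 m/s.
The cyclotron period T = 2πm/(qB) = 6.27×10^-7 s is set by m, q, B alone.
Pitch = v∥·T = (1.25×10^4)(6.27×10^-7) = 7.86×10^-3 m.

pitch ≈ 0.786 cm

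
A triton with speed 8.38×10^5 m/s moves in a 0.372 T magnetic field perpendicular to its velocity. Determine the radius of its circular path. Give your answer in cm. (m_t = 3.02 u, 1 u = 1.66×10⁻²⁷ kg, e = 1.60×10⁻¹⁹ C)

The magnetic force provides the centripetal force: qvB = mv²/r, so r = mv/(qB).
r = (5.01×10^-27 kg)(8.38×10^5 m/s) / [(1×1.60×10^-19 C)(0.372 T)] = 0.0706 m.

r ≈ 7.06 cm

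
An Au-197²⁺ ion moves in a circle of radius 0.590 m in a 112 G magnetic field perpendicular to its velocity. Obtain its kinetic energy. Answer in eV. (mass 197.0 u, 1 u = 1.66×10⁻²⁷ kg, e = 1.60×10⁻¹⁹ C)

K ≈ 42.7 eV

v = qBr/m = (2×1.60×10^-19)(0.0112)(0.590) / (3.27×10^-25) = 6470 m/s.
K = ½mv² = 0.5·(3.27×10^-25)·(6470)² = 6.84×10^-18 J = 42.7 eV.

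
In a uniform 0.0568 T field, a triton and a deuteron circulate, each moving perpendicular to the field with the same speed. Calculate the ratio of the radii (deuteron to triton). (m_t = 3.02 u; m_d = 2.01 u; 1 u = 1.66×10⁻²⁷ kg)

r = mv/(qB) ⇒ at equal v, r ∝ m/q.
r_{deuteron}/r_{triton} = 0.666.

ratio ≈ 0.666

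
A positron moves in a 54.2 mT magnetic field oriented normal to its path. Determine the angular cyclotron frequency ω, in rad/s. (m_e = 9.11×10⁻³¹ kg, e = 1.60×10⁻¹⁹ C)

ω ≈ 9.52×10^9 rad/s

ω = qB/m = (1×1.60×10^-19)(0.0542) / (9.11×10^-31) = 9.52×10^9 rad/s.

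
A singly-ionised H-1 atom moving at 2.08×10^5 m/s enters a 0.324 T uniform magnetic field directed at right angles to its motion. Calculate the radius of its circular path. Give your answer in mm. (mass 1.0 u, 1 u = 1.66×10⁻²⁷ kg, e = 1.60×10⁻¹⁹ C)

The magnetic force provides the centripetal force: qvB = mv²/r, so r = mv/(qB).
r = (1.66×10^-27 kg)(2.08×10^5 m/s) / [(1×1.60×10^-19 C)(0.324 T)] = 6.66×10^-3 m.

r ≈ 6.66 mm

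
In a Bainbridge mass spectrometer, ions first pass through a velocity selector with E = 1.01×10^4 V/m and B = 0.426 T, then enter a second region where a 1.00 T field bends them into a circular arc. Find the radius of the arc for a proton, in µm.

The selector passes v = E/B = 1.01×10^4/0.426 = 2.37×10^4 m/s.
In the deflection region, r = mv/(qB₂) = (1.67×10^-27)(2.37×10^4) / [(1×1.60×10^-19)(1.00)] = 2.47×10^-4 m.

r ≈ 247 µm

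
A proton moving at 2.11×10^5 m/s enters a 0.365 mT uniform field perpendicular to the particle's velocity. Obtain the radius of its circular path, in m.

The magnetic force provides the centripetal force: qvB = mv²/r, so r = mv/(qB).
r = (1.67×10^-27 kg)(2.11×10^5 m/s) / [(1×1.60×10^-19 C)(3.65×10^-4 T)] = 6.03 m.

r ≈ 6.03 m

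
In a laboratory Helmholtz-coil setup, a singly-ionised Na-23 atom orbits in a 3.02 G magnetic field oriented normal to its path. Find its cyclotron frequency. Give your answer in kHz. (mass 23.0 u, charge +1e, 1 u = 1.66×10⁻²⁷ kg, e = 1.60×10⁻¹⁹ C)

f ≈ 0.201 kHz

f = qB/(2πm) = (1×1.60×10^-19)(3.02×10^-4) / [2π(3.82×10^-26)] = 201 Hz.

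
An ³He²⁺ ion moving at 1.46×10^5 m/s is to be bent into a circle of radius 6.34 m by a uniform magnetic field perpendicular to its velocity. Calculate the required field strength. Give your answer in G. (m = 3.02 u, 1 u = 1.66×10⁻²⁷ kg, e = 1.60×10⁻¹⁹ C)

qvB = mv²/r gives B = mv/(qr).
B = (5.01×10^-27)(1.46×10^5) / [(2×1.60×10^-19)(6.34)] = 3.61×10^-4 T.

B ≈ 3.61 G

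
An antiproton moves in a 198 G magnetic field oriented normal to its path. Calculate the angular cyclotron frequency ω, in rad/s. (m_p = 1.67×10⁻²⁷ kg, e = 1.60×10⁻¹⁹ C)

ω ≈ 1.90×10^6 rad/s

ω = qB/m = (1×1.60×10^-19)(0.0198) / (1.67×10^-27) = 1.90×10^6 rad/s.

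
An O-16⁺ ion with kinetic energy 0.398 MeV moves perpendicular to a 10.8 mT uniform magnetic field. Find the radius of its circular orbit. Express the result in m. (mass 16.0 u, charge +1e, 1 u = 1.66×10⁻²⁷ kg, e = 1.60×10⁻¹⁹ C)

Convert the energy: K = 0.398 MeV = 6.37×10^-14 J.
v = √(2K/m) = √(2·6.37×10^-14/2.66×10^-26) = 2.19×10^6 m/s.
r = mv/(qB) = (2.66×10^-26)(2.19×10^6) / [(1×1.60×10^-19)(0.0108)] = 33.7 m.

r ≈ 33.7 m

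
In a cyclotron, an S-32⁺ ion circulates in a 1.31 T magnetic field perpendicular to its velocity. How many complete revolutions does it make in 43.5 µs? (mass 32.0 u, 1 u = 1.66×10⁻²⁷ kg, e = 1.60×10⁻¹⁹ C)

N = 27

T = 2πm/(qB) = 2π(5.312×10^-26) / [(1×1.60×10^-19)(1.31)] = 1.5924×10^-6 s.
N = t/T = 4.35×10^-5 / 1.5924×10^-6 ≈ 27.32, so 27 complete revolutions.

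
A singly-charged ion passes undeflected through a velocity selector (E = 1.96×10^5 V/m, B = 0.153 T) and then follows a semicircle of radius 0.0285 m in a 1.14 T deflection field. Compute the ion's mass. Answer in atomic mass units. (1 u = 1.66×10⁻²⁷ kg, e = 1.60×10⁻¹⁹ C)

v = E/B₁ = 1.28×10^6 m/s.
From r = mv/(qB₂), m = qB₂r/v = (1×1.60×10^-19)(1.14)(0.0285) / (1.28×10^6) = 4.06×10^-27 kg.
In atomic mass units: m = 4.06×10^-27 / 1.66×10^-27 = 2.44 u.

m ≈ 2.44 u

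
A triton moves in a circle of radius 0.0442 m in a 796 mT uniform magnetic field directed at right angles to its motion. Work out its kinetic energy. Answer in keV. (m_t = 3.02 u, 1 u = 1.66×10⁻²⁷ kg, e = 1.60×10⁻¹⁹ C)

K ≈ 19.8 keV

v = qBr/m = (1×1.60×10^-19)(0.796)(0.0442) / (5.01×10^-27) = 1.12×10^6 m/s.
K = ½mv² = 0.5·(5.01×10^-27)·(1.12×10^6)² = 3.16×10^-15 J = 19.8 keV.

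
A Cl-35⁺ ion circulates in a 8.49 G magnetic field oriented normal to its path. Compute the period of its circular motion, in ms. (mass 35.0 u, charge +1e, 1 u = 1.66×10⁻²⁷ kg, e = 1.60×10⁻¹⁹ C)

T ≈ 2.69 ms

The cyclotron period is independent of speed: T = 2πm/(qB).
T = 2π(5.81×10^-26) / [(1×1.60×10^-19)(8.49×10^-4)] = 2.69×10^-3 s.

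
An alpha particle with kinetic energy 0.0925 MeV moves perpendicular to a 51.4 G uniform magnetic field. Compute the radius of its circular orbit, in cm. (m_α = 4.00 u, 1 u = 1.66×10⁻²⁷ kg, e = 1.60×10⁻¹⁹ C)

Convert the energy: K = 0.0925 MeV = 1.48×10^-14 J.
v = √(2K/m) = √(2·1.48×10^-14/6.64×10^-27) = 2.11×10^6 m/s.
r = mv/(qB) = (6.64×10^-27)(2.11×10^6) / [(2×1.60×10^-19)(5.14×10^-3)] = 8.52 m.

r ≈ 852 cm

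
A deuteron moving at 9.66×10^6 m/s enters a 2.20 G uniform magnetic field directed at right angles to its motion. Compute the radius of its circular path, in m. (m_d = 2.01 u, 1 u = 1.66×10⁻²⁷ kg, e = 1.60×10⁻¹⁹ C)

r ≈ 916 m

The magnetic force provides the centripetal force: qvB = mv²/r, so r = mv/(qB).
r = (3.34×10^-27 kg)(9.66×10^6 m/s) / [(1×1.60×10^-19 C)(2.20×10^-4 T)] = 916 m.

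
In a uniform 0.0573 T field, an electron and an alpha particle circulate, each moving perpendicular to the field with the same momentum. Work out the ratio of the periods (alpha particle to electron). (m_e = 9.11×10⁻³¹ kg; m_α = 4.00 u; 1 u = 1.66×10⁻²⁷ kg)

ratio ≈ 3640

T = 2πm/(qB) is independent of speed, so T₂/T₁ = (m₂/q₂)/(m₁/q₁).
T_{alpha particle}/T_{electron} = (6.64×10^-27/2e) / (9.11×10^-31/1e) = 3640.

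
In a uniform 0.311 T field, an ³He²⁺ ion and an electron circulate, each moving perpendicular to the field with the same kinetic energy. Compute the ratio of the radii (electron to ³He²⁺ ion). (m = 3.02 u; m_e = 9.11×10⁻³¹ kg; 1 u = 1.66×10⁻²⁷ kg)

ratio ≈ 0.0270

r = √(2mK)/(qB) ⇒ at equal K, r ∝ √m/q.
r_{electron}/r_{³He²⁺ ion} = 0.0270.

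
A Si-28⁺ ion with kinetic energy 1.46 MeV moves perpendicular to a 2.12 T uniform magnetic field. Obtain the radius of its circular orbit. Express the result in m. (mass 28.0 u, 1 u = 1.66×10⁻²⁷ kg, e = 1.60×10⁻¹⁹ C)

r ≈ 0.434 m

Convert the energy: K = 1.46 MeV = 2.34×10^-13 J.
v = √(2K/m) = √(2·2.34×10^-13/4.65×10^-26) = 3.17×10^6 m/s.
r = mv/(qB) = (4.65×10^-26)(3.17×10^6) / [(1×1.60×10^-19)(2.12)] = 0.434 m.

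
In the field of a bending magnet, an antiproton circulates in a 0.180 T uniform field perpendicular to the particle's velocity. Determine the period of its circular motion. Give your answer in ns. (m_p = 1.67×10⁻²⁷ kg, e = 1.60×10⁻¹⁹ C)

T ≈ 364 ns

The cyclotron period is independent of speed: T = 2πm/(qB).
T = 2π(1.67×10^-27) / [(1×1.60×10^-19)(0.180)] = 3.64×10^-7 s.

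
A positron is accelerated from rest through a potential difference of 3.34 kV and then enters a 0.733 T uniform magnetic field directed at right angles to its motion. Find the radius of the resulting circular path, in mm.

The kinetic energy gained is K = qV = (1×1.60×10^-19)(3340) = 5.34×10^-16 J.
v = √(2K/m) = 3.43×10^7 m/s.
r = mv/(qB) = (9.11×10^-31)(3.43×10^7) / [(1×1.60×10^-19)(0.733)] = 2.66×10^-4 m.

r ≈ 0.266 mm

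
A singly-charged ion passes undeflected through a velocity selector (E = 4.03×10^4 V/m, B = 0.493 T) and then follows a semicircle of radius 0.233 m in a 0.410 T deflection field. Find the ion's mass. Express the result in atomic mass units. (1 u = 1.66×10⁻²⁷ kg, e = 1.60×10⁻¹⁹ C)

m ≈ 113 u

v = E/B₁ = 8.17×10^4 m/s.
From r = mv/(qB₂), m = qB₂r/v = (1×1.60×10^-19)(0.410)(0.233) / (8.17×10^4) = 1.87×10^-25 kg.
In atomic mass units: m = 1.87×10^-25 / 1.66×10^-27 = 113 u.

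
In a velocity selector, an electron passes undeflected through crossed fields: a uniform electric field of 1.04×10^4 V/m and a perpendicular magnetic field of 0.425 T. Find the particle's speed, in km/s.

v ≈ 24.5 km/s

For zero net force, qE = qvB, so v = E/B.
v = (1.04×10^4) / (0.425) = 2.45×10^4 m/s.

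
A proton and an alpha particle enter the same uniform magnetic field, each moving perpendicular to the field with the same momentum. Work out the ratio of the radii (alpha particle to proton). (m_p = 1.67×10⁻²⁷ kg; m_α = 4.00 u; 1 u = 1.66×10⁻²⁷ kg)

r = p/(qB) ⇒ at equal p, r ∝ 1/q.
r_{alpha particle}/r_{proton} = 0.500.

ratio ≈ 0.500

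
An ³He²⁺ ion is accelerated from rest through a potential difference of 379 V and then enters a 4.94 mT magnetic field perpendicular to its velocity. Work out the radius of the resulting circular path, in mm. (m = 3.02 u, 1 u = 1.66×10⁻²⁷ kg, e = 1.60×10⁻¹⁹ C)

The kinetic energy gained is K = qV = (2×1.60×10^-19)(379) = 1.21×10^-16 J.
v = √(2K/m) = 2.20×10^5 m/s.
r = mv/(qB) = (5.01×10^-27)(2.20×10^5) / [(2×1.60×10^-19)(4.94×10^-3)] = 0.698 m.

r ≈ 698 mm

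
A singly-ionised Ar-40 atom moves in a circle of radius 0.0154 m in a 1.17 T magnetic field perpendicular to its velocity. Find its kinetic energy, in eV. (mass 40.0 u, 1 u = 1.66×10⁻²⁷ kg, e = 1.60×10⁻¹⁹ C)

v = qBr/m = (1×1.60×10^-19)(1.17)(0.0154) / (6.64×10^-26) = 4.34×10^4 m/s.
K = ½mv² = 0.5·(6.64×10^-26)·(4.34×10^4)² = 6.26×10^-17 J = 391 eV.

K ≈ 391 eV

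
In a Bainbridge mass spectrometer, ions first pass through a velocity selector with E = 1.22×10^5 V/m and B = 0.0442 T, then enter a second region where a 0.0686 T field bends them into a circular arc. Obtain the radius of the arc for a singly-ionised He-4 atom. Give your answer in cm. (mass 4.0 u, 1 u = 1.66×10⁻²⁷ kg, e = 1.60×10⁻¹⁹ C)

r ≈ 167 cm

The selector passes v = E/B = 1.22×10^5/0.0442 = 2.76×10^6 m/s.
In the deflection region, r = mv/(qB₂) = (6.64×10^-27)(2.76×10^6) / [(1×1.60×10^-19)(0.0686)] = 1.67 m.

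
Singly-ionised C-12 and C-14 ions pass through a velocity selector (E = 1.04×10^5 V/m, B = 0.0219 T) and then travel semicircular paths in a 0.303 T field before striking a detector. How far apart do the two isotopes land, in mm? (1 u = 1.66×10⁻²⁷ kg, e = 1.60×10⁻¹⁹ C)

Both emerge at v = E/B₁ = 4.75×10^6 m/s.
r = mv/(qB₂), so r₁ = 1.951 m and r₂ = 2.276 m, giving Δr = 0.325 m.
After a semicircle each ion lands a diameter 2r from the entry slit, so the separation is 2Δr = 0.650 m.

Δd ≈ 650 mm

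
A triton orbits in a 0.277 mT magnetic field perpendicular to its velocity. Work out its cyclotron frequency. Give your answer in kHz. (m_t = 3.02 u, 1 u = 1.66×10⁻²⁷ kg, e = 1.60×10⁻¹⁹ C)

f = qB/(2πm) = (1×1.60×10^-19)(2.77×10^-4) / [2π(5.01×10^-27)] = 1410 Hz.

f ≈ 1.41 kHz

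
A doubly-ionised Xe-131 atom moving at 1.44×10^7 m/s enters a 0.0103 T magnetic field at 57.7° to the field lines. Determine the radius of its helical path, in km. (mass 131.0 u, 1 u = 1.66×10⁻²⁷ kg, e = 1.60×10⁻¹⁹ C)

r ≈ 0.803 km

Only the perpendicular component v⊥ = v sin57.7° = 1.22×10^7 m/s is bent by the field.
r = m v⊥ /(qB) = (2.17×10^-25)(1.22×10^7) / [(2×1.60×10^-19)(0.0103)] = 803 m.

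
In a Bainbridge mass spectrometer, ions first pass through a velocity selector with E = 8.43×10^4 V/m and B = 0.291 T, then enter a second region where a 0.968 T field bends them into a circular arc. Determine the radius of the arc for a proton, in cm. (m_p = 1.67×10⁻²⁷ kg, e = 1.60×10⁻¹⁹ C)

The selector passes v = E/B = 8.43×10^4/0.291 = 2.90×10^5 m/s.
In the deflection region, r = mv/(qB₂) = (1.67×10^-27)(2.90×10^5) / [(1×1.60×10^-19)(0.968)] = 3.12×10^-3 m.

r ≈ 0.312 cm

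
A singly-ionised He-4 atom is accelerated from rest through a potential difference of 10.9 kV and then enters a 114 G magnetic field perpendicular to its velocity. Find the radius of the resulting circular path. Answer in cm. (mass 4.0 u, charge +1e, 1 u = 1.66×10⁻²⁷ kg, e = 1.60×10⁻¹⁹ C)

r ≈ 264 cm

The kinetic energy gained is K = qV = (1×1.60×10^-19)(1.09×10^4) = 1.74×10^-15 J.
v = √(2K/m) = 7.25×10^5 m/s.
r = mv/(qB) = (6.64×10^-27)(7.25×10^5) / [(1×1.60×10^-19)(0.0114)] = 2.64 m.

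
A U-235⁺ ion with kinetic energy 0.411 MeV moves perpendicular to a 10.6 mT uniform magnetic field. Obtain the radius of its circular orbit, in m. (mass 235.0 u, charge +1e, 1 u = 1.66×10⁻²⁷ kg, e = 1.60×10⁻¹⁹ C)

Convert the energy: K = 0.411 MeV = 6.58×10^-14 J.
v = √(2K/m) = √(2·6.58×10^-14/3.90×10^-25) = 5.81×10^5 m/s.
r = mv/(qB) = (3.90×10^-25)(5.81×10^5) / [(1×1.60×10^-19)(0.0106)] = 134 m.

r ≈ 134 m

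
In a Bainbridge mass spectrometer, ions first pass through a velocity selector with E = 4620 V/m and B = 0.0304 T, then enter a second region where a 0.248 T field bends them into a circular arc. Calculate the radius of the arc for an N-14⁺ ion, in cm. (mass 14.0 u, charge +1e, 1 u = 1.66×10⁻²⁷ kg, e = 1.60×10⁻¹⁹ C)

The selector passes v = E/B = 4620/0.0304 = 1.52×10^5 m/s.
In the deflection region, r = mv/(qB₂) = (2.32×10^-26)(1.52×10^5) / [(1×1.60×10^-19)(0.248)] = 0.0890 m.

r ≈ 8.90 cm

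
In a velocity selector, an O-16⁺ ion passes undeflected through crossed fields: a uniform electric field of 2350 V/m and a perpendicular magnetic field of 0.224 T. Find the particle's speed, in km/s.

v ≈ 10.5 km/s

For zero net force, qE = qvB, so v = E/B.
v = (2350) / (0.224) = 1.05×10^4 m/s.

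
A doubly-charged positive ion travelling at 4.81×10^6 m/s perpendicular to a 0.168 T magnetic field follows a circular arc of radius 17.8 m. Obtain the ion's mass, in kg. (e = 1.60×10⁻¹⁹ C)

qvB = mv²/r ⇒ m = qBr/v.
m = (2×1.60×10^-19)(0.168)(17.8) / (4.81×10^6) = 1.99×10^-25 kg.

m ≈ 1.99×10^-25 kg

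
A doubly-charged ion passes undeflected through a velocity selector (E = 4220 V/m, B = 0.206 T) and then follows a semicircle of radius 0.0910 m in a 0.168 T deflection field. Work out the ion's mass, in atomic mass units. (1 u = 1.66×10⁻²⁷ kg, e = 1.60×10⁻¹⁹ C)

v = E/B₁ = 2.05×10^4 m/s.
From r = mv/(qB₂), m = qB₂r/v = (2×1.60×10^-19)(0.168)(0.0910) / (2.05×10^4) = 2.39×10^-25 kg.
In atomic mass units: m = 2.39×10^-25 / 1.66×10^-27 = 144 u.

m ≈ 144 u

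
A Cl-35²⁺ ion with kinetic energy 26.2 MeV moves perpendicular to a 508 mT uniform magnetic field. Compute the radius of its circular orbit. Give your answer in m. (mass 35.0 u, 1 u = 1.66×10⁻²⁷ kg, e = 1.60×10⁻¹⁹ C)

r ≈ 4.29 m

Convert the energy: K = 26.2 MeV = 4.19×10^-12 J.
v = √(2K/m) = √(2·4.19×10^-12/5.81×10^-26) = 1.20×10^7 m/s.
r = mv/(qB) = (5.81×10^-26)(1.20×10^7) / [(2×1.60×10^-19)(0.508)] = 4.29 m.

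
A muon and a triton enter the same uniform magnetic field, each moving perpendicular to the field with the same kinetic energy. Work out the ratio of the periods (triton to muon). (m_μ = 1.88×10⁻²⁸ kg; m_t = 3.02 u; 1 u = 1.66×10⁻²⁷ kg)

T = 2πm/(qB) is independent of speed, so T₂/T₁ = (m₂/q₂)/(m₁/q₁).
T_{triton}/T_{muon} = (5.01×10^-27/1e) / (1.88×10^-28/1e) = 26.7.

ratio ≈ 26.7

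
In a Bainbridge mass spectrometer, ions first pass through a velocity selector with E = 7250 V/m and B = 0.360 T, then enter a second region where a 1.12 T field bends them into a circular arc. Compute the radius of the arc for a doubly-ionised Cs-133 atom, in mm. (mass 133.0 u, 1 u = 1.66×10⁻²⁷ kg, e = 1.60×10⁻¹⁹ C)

The selector passes v = E/B = 7250/0.360 = 2.01×10^4 m/s.
In the deflection region, r = mv/(qB₂) = (2.21×10^-25)(2.01×10^4) / [(2×1.60×10^-19)(1.12)] = 0.0124 m.

r ≈ 12.4 mm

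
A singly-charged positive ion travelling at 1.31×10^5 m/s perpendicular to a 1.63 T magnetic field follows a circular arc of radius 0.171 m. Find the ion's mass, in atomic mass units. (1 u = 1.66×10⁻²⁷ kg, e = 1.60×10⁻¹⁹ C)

qvB = mv²/r ⇒ m = qBr/v.
m = (1×1.60×10^-19)(1.63)(0.171) / (1.31×10^5) = 3.40×10^-25 kg = 205 u.

m ≈ 205 u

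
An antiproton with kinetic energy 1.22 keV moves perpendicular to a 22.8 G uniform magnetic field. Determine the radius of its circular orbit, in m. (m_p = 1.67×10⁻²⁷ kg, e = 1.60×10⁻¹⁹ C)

r ≈ 2.21 m

Convert the energy: K = 1.22 keV = 1.95×10^-16 J.
v = √(2K/m) = √(2·1.95×10^-16/1.67×10^-27) = 4.84×10^5 m/s.
r = mv/(qB) = (1.67×10^-27)(4.84×10^5) / [(1×1.60×10^-19)(2.28×10^-3)] = 2.21 m.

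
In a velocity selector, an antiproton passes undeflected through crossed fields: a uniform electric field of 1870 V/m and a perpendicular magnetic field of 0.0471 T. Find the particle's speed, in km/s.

v ≈ 39.7 km/s

For zero net force, qE = qvB, so v = E/B.
v = (1870) / (0.0471) = 3.97×10^4 m/s.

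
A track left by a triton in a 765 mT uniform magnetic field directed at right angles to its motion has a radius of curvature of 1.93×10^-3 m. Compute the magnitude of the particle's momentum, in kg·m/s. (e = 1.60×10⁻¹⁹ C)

Since qvB = mv²/r, the momentum p = mv = qBr.
p = (1×1.60×10^-19)(0.765)(1.93×10^-3) = 2.36×10^-22 kg·m/s.

p ≈ 2.36×10^-22 kg·m/s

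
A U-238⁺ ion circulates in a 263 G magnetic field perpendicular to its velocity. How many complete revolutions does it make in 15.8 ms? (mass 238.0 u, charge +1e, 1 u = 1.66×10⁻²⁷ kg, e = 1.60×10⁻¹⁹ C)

N = 26

T = 2πm/(qB) = 2π(3.9508×10^-25) / [(1×1.60×10^-19)(0.0263)] = 5.8991×10^-4 s.
N = t/T = 0.0158 / 5.8991×10^-4 ≈ 26.78, so 26 complete revolutions.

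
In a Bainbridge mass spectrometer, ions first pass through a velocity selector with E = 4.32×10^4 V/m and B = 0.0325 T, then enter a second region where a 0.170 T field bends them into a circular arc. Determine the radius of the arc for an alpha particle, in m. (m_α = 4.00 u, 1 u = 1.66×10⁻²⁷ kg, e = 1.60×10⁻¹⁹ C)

r ≈ 0.162 m

The selector passes v = E/B = 4.32×10^4/0.0325 = 1.33×10^6 m/s.
In the deflection region, r = mv/(qB₂) = (6.64×10^-27)(1.33×10^6) / [(2×1.60×10^-19)(0.170)] = 0.162 m.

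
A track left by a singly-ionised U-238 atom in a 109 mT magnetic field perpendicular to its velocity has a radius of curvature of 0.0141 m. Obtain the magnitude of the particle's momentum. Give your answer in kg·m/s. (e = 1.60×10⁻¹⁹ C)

p ≈ 2.46×10^-22 kg·m/s

Since qvB = mv²/r, the momentum p = mv = qBr.
p = (1×1.60×10^-19)(0.109)(0.0141) = 2.46×10^-22 kg·m/s.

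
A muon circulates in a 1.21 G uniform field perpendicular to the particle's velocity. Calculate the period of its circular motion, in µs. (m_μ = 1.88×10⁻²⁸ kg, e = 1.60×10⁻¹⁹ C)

The cyclotron period is independent of speed: T = 2πm/(qB).
T = 2π(1.88×10^-28) / [(1×1.60×10^-19)(1.21×10^-4)] = 6.10×10^-5 s.

T ≈ 61.0 µs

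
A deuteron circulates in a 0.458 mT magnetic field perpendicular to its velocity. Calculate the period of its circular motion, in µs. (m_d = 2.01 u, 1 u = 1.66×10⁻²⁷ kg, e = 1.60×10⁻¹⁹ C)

T ≈ 286 µs

The cyclotron period is independent of speed: T = 2πm/(qB).
T = 2π(3.34×10^-27) / [(1×1.60×10^-19)(4.58×10^-4)] = 2.86×10^-4 s.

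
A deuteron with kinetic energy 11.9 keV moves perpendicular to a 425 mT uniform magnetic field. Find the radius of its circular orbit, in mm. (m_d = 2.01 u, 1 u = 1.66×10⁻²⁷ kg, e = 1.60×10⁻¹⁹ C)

r ≈ 52.4 mm

Convert the energy: K = 11.9 keV = 1.90×10^-15 J.
v = √(2K/m) = √(2·1.90×10^-15/3.34×10^-27) = 1.07×10^6 m/s.
r = mv/(qB) = (3.34×10^-27)(1.07×10^6) / [(1×1.60×10^-19)(0.425)] = 0.0524 m.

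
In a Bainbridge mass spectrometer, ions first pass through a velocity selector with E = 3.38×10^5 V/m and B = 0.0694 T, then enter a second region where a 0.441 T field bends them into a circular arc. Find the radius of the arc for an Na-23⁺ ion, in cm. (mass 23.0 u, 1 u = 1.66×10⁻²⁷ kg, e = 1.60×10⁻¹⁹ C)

The selector passes v = E/B = 3.38×10^5/0.0694 = 4.87×10^6 m/s.
In the deflection region, r = mv/(qB₂) = (3.82×10^-26)(4.87×10^6) / [(1×1.60×10^-19)(0.441)] = 2.64 m.

r ≈ 264 cm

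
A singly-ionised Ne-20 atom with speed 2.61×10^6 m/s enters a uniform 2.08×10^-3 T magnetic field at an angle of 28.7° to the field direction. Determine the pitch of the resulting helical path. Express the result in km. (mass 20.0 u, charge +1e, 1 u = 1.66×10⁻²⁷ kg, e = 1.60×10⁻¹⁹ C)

pitch ≈ 1.43 km

The velocity component along B is v∥ = v cos28.7° = 2.29×10^6 m/s.
The cyclotron period T = 2πm/(qB) = 6.27×10^-4 s is set by m, q, B alone.
Pitch = v∥·T = (2.29×10^6)(6.27×10^-4) = 1430 m.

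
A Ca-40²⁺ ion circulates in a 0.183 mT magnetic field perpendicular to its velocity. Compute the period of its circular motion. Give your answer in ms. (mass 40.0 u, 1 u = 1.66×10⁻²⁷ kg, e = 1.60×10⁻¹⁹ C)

The cyclotron period is independent of speed: T = 2πm/(qB).
T = 2π(6.64×10^-26) / [(2×1.60×10^-19)(1.83×10^-4)] = 7.12×10^-3 s.

T ≈ 7.12 ms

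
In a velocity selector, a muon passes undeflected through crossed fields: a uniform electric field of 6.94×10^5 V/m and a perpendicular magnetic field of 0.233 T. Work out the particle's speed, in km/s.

v ≈ 2980 km/s

For zero net force, qE = qvB, so v = E/B.
v = (6.94×10^5) / (0.233) = 2.98×10^6 m/s.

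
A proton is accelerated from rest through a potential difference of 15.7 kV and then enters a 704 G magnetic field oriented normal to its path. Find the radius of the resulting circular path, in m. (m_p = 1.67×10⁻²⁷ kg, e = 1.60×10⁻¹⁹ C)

The kinetic energy gained is K = qV = (1×1.60×10^-19)(1.57×10^4) = 2.51×10^-15 J.
v = √(2K/m) = 1.73×10^6 m/s.
r = mv/(qB) = (1.67×10^-27)(1.73×10^6) / [(1×1.60×10^-19)(0.0704)] = 0.257 m.

r ≈ 0.257 m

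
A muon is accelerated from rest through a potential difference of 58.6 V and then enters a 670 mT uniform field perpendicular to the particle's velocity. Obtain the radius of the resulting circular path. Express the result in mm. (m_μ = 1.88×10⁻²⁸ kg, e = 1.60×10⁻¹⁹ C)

The kinetic energy gained is K = qV = (1×1.60×10^-19)(58.6) = 9.38×10^-18 J.
v = √(2K/m) = 3.16×10^5 m/s.
r = mv/(qB) = (1.88×10^-28)(3.16×10^5) / [(1×1.60×10^-19)(0.670)] = 5.54×10^-4 m.

r ≈ 0.554 mm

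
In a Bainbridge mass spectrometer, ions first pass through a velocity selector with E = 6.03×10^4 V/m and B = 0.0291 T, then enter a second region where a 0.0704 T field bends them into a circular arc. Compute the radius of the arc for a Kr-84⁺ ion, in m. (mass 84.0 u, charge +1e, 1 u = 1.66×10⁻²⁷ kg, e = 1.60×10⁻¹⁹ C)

r ≈ 25.7 m

The selector passes v = E/B = 6.03×10^4/0.0291 = 2.07×10^6 m/s.
In the deflection region, r = mv/(qB₂) = (1.39×10^-25)(2.07×10^6) / [(1×1.60×10^-19)(0.0704)] = 25.7 m.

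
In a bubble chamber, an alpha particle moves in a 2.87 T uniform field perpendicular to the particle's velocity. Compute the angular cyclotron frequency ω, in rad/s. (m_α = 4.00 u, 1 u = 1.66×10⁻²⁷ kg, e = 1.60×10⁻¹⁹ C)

ω ≈ 1.38×10^8 rad/s

ω = qB/m = (2×1.60×10^-19)(2.87) / (6.64×10^-27) = 1.38×10^8 rad/s.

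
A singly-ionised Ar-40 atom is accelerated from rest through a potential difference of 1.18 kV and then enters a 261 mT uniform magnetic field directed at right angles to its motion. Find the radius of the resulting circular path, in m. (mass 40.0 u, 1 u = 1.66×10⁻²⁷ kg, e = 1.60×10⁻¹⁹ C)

r ≈ 0.120 m

The kinetic energy gained is K = qV = (1×1.60×10^-19)(1180) = 1.89×10^-16 J.
v = √(2K/m) = 7.54×10^4 m/s.
r = mv/(qB) = (6.64×10^-26)(7.54×10^4) / [(1×1.60×10^-19)(0.261)] = 0.120 m.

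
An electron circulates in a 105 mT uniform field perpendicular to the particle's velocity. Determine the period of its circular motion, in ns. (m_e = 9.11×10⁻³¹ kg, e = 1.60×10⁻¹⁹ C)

The cyclotron period is independent of speed: T = 2πm/(qB).
T = 2π(9.11×10^-31) / [(1×1.60×10^-19)(0.105)] = 3.41×10^-10 s.

T ≈ 0.341 ns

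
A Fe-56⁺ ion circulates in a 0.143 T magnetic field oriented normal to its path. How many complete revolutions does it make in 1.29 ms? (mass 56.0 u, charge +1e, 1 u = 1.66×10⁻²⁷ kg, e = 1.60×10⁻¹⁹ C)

N = 50

T = 2πm/(qB) = 2π(9.296×10^-26) / [(1×1.60×10^-19)(0.143)] = 2.5528×10^-5 s.
N = t/T = 1.29×10^-3 / 2.5528×10^-5 ≈ 50.53, so 50 complete revolutions.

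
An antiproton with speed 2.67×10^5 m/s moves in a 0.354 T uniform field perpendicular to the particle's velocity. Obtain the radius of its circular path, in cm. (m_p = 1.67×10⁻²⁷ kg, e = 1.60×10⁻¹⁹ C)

r ≈ 0.787 cm

The magnetic force provides the centripetal force: qvB = mv²/r, so r = mv/(qB).
r = (1.67×10^-27 kg)(2.67×10^5 m/s) / [(1×1.60×10^-19 C)(0.354 T)] = 7.87×10^-3 m.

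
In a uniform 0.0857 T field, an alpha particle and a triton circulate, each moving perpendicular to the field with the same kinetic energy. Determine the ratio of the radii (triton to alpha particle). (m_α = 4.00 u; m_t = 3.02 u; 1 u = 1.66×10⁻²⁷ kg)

r = √(2mK)/(qB) ⇒ at equal K, r ∝ √m/q.
r_{triton}/r_{alpha particle} = 1.74.

ratio ≈ 1.74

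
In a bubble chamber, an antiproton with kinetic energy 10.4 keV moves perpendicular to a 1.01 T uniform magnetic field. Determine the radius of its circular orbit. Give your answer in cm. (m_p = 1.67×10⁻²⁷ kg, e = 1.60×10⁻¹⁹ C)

r ≈ 1.46 cm

Convert the energy: K = 10.4 keV = 1.66×10^-15 J.
v = √(2K/m) = √(2·1.66×10^-15/1.67×10^-27) = 1.41×10^6 m/s.
r = mv/(qB) = (1.67×10^-27)(1.41×10^6) / [(1×1.60×10^-19)(1.01)] = 0.0146 m.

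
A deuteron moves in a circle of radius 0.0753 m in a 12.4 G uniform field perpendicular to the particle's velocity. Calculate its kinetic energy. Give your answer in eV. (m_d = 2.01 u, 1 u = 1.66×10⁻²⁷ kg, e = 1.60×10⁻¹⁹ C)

v = qBr/m = (1×1.60×10^-19)(1.24×10^-3)(0.0753) / (3.34×10^-27) = 4480 m/s.
K = ½mv² = 0.5·(3.34×10^-27)·(4480)² = 3.34×10^-20 J = 0.209 eV.

K ≈ 0.209 eV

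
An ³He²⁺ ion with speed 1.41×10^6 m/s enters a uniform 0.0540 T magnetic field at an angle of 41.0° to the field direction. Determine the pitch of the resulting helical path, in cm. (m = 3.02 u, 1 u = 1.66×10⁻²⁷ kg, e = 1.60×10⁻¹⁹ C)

The velocity component along B is v∥ = v cos41.0° = 1.06×10^6 m/s.
The cyclotron period T = 2πm/(qB) = 1.82×10^-6 s is set by m, q, B alone.
Pitch = v∥·T = (1.06×10^6)(1.82×10^-6) = 1.94 m.

pitch ≈ 194 cm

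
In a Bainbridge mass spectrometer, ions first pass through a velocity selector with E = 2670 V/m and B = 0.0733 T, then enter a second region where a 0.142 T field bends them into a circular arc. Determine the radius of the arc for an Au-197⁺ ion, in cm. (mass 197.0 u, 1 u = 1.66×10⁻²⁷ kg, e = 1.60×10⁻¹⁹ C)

r ≈ 52.4 cm

The selector passes v = E/B = 2670/0.0733 = 3.64×10^4 m/s.
In the deflection region, r = mv/(qB₂) = (3.27×10^-25)(3.64×10^4) / [(1×1.60×10^-19)(0.142)] = 0.524 m.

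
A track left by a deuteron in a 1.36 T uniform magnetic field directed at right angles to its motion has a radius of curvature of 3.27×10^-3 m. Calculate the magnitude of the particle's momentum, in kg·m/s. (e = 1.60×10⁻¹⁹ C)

Since qvB = mv²/r, the momentum p = mv = qBr.
p = (1×1.60×10^-19)(1.36)(3.27×10^-3) = 7.12×10^-22 kg·m/s.

p ≈ 7.12×10^-22 kg·m/s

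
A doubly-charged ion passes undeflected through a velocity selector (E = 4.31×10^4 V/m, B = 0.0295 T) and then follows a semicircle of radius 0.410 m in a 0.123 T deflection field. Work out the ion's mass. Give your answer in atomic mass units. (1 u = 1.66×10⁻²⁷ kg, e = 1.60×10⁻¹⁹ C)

m ≈ 6.65 u

v = E/B₁ = 1.46×10^6 m/s.
From r = mv/(qB₂), m = qB₂r/v = (2×1.60×10^-19)(0.123)(0.410) / (1.46×10^6) = 1.10×10^-26 kg.
In atomic mass units: m = 1.10×10^-26 / 1.66×10^-27 = 6.65 u.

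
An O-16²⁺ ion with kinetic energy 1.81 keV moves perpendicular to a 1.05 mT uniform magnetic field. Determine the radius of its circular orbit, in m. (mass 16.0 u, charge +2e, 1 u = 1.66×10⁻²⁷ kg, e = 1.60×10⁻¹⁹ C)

r ≈ 11.7 m

Convert the energy: K = 1.81 keV = 2.90×10^-16 J.
v = √(2K/m) = √(2·2.90×10^-16/2.66×10^-26) = 1.48×10^5 m/s.
r = mv/(qB) = (2.66×10^-26)(1.48×10^5) / [(2×1.60×10^-19)(1.05×10^-3)] = 11.7 m.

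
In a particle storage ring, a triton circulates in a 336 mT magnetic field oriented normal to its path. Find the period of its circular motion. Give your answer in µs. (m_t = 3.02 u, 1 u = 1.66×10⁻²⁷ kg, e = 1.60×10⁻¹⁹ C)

T ≈ 0.586 µs

The cyclotron period is independent of speed: T = 2πm/(qB).
T = 2π(5.01×10^-27) / [(1×1.60×10^-19)(0.336)] = 5.86×10^-7 s.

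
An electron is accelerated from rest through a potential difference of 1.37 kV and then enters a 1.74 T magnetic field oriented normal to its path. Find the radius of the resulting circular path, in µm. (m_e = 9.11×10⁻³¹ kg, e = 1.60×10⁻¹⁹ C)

r ≈ 71.8 µm

The kinetic energy gained is K = qV = (1×1.60×10^-19)(1370) = 2.19×10^-16 J.
v = √(2K/m) = 2.19×10^7 m/s.
r = mv/(qB) = (9.11×10^-31)(2.19×10^7) / [(1×1.60×10^-19)(1.74)] = 7.18×10^-5 m.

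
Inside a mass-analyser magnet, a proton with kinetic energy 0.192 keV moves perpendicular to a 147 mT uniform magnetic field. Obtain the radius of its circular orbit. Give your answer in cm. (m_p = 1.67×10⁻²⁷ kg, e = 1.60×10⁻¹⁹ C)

r ≈ 1.36 cm

Convert the energy: K = 0.192 keV = 3.07×10^-17 J.
v = √(2K/m) = √(2·3.07×10^-17/1.67×10^-27) = 1.92×10^5 m/s.
r = mv/(qB) = (1.67×10^-27)(1.92×10^5) / [(1×1.60×10^-19)(0.147)] = 0.0136 m.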